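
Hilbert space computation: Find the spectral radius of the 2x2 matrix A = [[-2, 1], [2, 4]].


For a 2x2 matrix, eigenvalues satisfy lambda^2 - (trace)*lambda + det = 0
trace = -2 + 4 = 2
det = -2*4 - 1*2 = -10
discriminant = 2^2 - 4*(-10) = 44
spectral radius = max |eigenvalue| = 4.3166

4.3166


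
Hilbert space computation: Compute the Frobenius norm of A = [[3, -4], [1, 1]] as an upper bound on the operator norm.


||A||_F^2 = sum a_ij^2
= 3^2 + (-4)^2 + 1^2 + 1^2
= 9 + 16 + 1 + 1 = 27
||A||_F = sqrt(27) = 5.1962

5.1962


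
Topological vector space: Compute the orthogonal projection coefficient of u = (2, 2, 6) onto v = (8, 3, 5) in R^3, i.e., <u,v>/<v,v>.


Computing <u,v> = 2*8 + 2*3 + 6*5 = 52
Computing <v,v> = 8^2 + 3^2 + 5^2 = 98
Projection coefficient = 52/98 = 0.5306

0.5306


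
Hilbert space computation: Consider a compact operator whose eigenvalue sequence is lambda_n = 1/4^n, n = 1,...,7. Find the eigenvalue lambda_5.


The eigenvalue formula gives lambda_5 = 1/4^5
= 1/1024
= 9.7656e-04

9.7656e-04


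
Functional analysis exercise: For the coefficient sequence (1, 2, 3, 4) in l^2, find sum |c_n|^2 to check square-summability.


sum |c_n|^2 = 1^2 + 2^2 + 3^2 + 4^2
= 1 + 4 + 9 + 16
= 30

30


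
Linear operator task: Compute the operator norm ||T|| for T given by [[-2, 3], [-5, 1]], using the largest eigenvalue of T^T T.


A^T A = [[29, -11], [-11, 10]]
trace(A^T A) = 39, det(A^T A) = 169
discriminant = 39^2 - 4*169 = 845
Largest eigenvalue of A^T A = (trace + sqrt(disc))/2 = 34.0344
||T|| = sqrt(34.0344) = 5.8339

5.8339


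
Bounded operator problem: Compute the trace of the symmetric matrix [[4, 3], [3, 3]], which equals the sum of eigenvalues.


For a self-adjoint (symmetric) matrix, the eigenvalues are real.
The sum of eigenvalues equals the trace of the matrix.
trace = 4 + 3 = 7

7


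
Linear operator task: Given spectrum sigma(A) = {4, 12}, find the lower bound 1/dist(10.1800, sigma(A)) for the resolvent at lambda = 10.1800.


dist(10.1800, {4, 12}) = min(|10.1800 - 4|, |10.1800 - 12|)
= min(6.1800, 1.8200) = 1.8200
Resolvent bound = 1/1.8200 = 0.5495

0.5495


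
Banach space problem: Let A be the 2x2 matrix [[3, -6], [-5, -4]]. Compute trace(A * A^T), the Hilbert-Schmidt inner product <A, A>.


trace(A * A^T) = sum of squares of all entries
= 3^2 + (-6)^2 + (-5)^2 + (-4)^2
= 9 + 36 + 25 + 16
= 86

86


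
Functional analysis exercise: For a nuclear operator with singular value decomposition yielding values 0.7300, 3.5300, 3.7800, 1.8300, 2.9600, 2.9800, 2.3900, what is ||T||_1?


The nuclear norm is the sum of all singular values.
||T||_1 = 0.7300 + 3.5300 + 3.7800 + 1.8300 + 2.9600 + 2.9800 + 2.3900
= 18.2000

18.2000


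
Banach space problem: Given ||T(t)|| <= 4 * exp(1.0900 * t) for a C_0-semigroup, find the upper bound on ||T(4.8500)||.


||T(4.8500)|| <= 4 * exp(1.0900 * 4.8500)
= 4 * exp(5.2865)
= 4 * 197.6504
= 790.6017

790.6017


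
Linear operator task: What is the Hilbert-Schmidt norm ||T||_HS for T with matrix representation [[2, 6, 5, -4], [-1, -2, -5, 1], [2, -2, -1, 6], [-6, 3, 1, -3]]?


The Hilbert-Schmidt norm is sqrt(sum of squares of all entries).
Sum of squares = 2^2 + 6^2 + 5^2 + (-4)^2 + (-1)^2 + (-2)^2 + (-5)^2 + 1^2 + 2^2 + (-2)^2 + (-1)^2 + 6^2 + (-6)^2 + 3^2 + 1^2 + (-3)^2
= 4 + 36 + 25 + 16 + 1 + 4 + 25 + 1 + 4 + 4 + 1 + 36 + 36 + 9 + 1 + 9 = 212
||T||_HS = sqrt(212) = 14.5602

14.5602


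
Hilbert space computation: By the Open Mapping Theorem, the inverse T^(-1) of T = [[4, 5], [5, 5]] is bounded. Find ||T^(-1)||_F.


det(T) = 4*5 - 5*5 = -5
T^(-1) = (1/-5) * [[5, -5], [-5, 4]] = [[-1.0000, 1.0000], [1.0000, -0.8000]]
||T^(-1)||_F^2 = (-1.0000)^2 + 1.0000^2 + 1.0000^2 + (-0.8000)^2 = 3.6400
||T^(-1)||_F = sqrt(3.6400) = 1.9079

1.9079


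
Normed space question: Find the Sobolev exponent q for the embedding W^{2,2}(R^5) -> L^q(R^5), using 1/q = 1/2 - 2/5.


Using the Sobolev embedding formula: 1/q = 1/p - k/n
1/q = 1/2 - 2/5 = 1/10
q = 1/(1/10) = 10

10.0000


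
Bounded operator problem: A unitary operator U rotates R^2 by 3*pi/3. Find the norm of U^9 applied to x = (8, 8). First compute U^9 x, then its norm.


U is a rotation by theta = 3*pi/3
U^9 = rotation by 9*theta = 27*pi/3 = 3*pi/3 (mod 2*pi)
cos(3*pi/3) = -1.0000, sin(3*pi/3) = 0.0000
U^9 x = (-1.0000 * 8 - 0.0000 * 8, 0.0000 * 8 + -1.0000 * 8)
= (-8.0000, -8.0000)
||U^9 x|| = sqrt((-8.0000)^2 + (-8.0000)^2) = sqrt(128.0000) = 11.3137

11.3137


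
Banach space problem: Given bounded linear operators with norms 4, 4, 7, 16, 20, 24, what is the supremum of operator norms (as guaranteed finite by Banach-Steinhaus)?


By the Uniform Boundedness Principle, the supremum of norms is finite.
sup_k ||T_k|| = max(4, 4, 7, 16, 20, 24) = 24

24


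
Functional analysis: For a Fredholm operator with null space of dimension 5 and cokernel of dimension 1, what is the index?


The Fredholm index is defined as ind(T) = dim(ker T) - dim(coker T)
= 5 - 1
= 4

4


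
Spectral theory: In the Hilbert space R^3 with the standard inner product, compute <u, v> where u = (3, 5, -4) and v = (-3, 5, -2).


Computing the standard inner product <u, v> = sum u_i * v_i
= 3*-3 + 5*5 + -4*-2
= -9 + 25 + 8
= 24

24


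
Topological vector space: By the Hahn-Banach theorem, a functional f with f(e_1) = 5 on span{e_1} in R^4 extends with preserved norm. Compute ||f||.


The norm of f is given by ||f|| = sup_{||x||=1} |f(x)|.
On span{e_1}, ||e_1|| = 1, so ||f|| = |f(e_1)| / ||e_1||
= |5| / 1 = 5.0000

5.0000


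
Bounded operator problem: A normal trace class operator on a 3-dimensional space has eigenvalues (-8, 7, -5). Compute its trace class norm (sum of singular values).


For a normal operator, singular values equal |eigenvalues|.
Trace norm = sum |lambda_i| = 8 + 7 + 5
= 20

20


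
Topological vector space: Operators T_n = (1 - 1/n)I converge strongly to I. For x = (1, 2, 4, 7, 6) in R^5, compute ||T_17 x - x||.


T_17 x - x = (1 - 1/17)x - x = -x/17
||x|| = sqrt(106) = 10.2956
||T_17 x - x|| = ||x||/17 = 10.2956/17 = 0.6056

0.6056


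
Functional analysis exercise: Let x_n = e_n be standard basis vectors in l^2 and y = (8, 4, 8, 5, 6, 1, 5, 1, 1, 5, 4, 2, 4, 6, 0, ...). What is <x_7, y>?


x_7 = e_7 is the standard basis vector with 1 in position 7.
<x_7, y> = y_7 = 5
As n -> infinity, <x_n, y> -> 0, confirming weak convergence of (x_n) to 0.

5


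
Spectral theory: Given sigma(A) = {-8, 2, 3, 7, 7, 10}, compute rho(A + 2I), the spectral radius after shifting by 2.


Spectrum of A + 2I = {-6, 4, 5, 9, 9, 12}
Spectral radius = max |lambda| over the shifted spectrum
= max(6, 4, 5, 9, 9, 12) = 12

12


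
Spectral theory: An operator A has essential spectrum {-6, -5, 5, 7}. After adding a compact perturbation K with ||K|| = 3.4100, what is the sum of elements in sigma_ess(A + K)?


By Weyl's theorem, the essential spectrum is invariant under compact perturbations.
sigma_ess(A + K) = sigma_ess(A) = {-6, -5, 5, 7}
Sum = -6 + -5 + 5 + 7 = 1

1


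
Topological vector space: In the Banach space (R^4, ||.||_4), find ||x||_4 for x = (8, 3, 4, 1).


The l^4 norm = (sum |x_i|^4)^(1/4)
Sum of 4th powers = 4096 + 81 + 256 + 1 = 4434
||x||_4 = (4434)^(1/4) = 8.1602

8.1602


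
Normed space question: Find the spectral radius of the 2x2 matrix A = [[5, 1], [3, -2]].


For a 2x2 matrix, eigenvalues satisfy lambda^2 - (trace)*lambda + det = 0
trace = 5 + -2 = 3
det = 5*-2 - 1*3 = -13
discriminant = 3^2 - 4*(-13) = 61
spectral radius = max |eigenvalue| = 5.4051

5.4051


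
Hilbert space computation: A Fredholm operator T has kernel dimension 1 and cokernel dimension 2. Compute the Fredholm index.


The Fredholm index is defined as ind(T) = dim(ker T) - dim(coker T)
= 1 - 2
= -1

-1


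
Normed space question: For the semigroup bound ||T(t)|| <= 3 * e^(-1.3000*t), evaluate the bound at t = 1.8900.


||T(1.8900)|| <= 3 * exp(-1.3000 * 1.8900)
= 3 * exp(-2.4570)
= 3 * 0.0857
= 0.2571

0.2571


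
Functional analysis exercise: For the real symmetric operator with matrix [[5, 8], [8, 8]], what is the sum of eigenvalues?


For a self-adjoint (symmetric) matrix, the eigenvalues are real.
The sum of eigenvalues equals the trace of the matrix.
trace = 5 + 8 = 13

13


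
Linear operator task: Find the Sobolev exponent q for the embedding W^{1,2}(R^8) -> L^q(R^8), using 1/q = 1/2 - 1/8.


Using the Sobolev embedding formula: 1/q = 1/p - k/n
1/q = 1/2 - 1/8 = 3/8
q = 1/(3/8) = 8/3 = 2.6667

2.6667


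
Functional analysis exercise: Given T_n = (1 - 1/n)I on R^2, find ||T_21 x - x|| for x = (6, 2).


T_21 x - x = (1 - 1/21)x - x = -x/21
||x|| = sqrt(40) = 6.3246
||T_21 x - x|| = ||x||/21 = 6.3246/21 = 0.3012

0.3012


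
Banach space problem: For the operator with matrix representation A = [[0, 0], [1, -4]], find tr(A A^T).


trace(A * A^T) = sum of squares of all entries
= 0^2 + 0^2 + 1^2 + (-4)^2
= 0 + 0 + 1 + 16
= 17

17


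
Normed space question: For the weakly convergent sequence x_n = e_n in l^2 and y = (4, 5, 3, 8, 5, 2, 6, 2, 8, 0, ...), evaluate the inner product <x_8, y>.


x_8 = e_8 is the standard basis vector with 1 in position 8.
<x_8, y> = y_8 = 2
As n -> infinity, <x_n, y> -> 0, confirming weak convergence of (x_n) to 0.

2


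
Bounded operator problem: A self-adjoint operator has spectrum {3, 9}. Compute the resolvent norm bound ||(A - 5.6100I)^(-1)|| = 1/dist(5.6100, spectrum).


dist(5.6100, {3, 9}) = min(|5.6100 - 3|, |5.6100 - 9|)
= min(2.6100, 3.3900) = 2.6100
Resolvent bound = 1/2.6100 = 0.3831

0.3831


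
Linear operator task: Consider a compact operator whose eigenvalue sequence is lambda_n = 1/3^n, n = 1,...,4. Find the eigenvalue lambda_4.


The eigenvalue formula gives lambda_4 = 1/3^4
= 1/81
= 0.0123

0.0123


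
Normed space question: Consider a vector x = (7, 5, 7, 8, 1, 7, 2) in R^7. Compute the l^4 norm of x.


The l^4 norm = (sum |x_i|^4)^(1/4)
Sum of 4th powers = 2401 + 625 + 2401 + 4096 + 1 + 2401 + 16 = 11941
||x||_4 = (11941)^(1/4) = 10.4535

10.4535


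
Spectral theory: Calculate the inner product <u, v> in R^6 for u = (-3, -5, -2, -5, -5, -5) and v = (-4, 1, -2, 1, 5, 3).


Computing the standard inner product <u, v> = sum u_i * v_i
= -3*-4 + -5*1 + -2*-2 + -5*1 + -5*5 + -5*3
= 12 + -5 + 4 + -5 + -25 + -15
= -34

-34


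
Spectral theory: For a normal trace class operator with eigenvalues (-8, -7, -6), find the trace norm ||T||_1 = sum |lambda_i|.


For a normal operator, singular values equal |eigenvalues|.
Trace norm = sum |lambda_i| = 8 + 7 + 6
= 21

21


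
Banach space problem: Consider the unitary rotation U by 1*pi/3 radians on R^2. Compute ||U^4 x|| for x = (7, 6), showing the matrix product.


U is a rotation by theta = 1*pi/3
U^4 = rotation by 4*theta = 4*pi/3
cos(4*pi/3) = -0.5000, sin(4*pi/3) = -0.8660
U^4 x = (-0.5000 * 7 - -0.8660 * 6, -0.8660 * 7 + -0.5000 * 6)
= (1.6962, -9.0622)
||U^4 x|| = sqrt(1.6962^2 + (-9.0622)^2) = sqrt(85.0000) = 9.2195

9.2195


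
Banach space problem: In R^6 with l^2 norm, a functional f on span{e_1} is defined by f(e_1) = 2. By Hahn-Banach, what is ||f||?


The norm of f is given by ||f|| = sup_{||x||=1} |f(x)|.
On span{e_1}, ||e_1|| = 1, so ||f|| = |f(e_1)| / ||e_1||
= |2| / 1 = 2.0000

2.0000


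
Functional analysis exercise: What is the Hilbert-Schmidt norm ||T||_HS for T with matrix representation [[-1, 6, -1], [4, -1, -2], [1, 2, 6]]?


The Hilbert-Schmidt norm is sqrt(sum of squares of all entries).
Sum of squares = (-1)^2 + 6^2 + (-1)^2 + 4^2 + (-1)^2 + (-2)^2 + 1^2 + 2^2 + 6^2
= 1 + 36 + 1 + 16 + 1 + 4 + 1 + 4 + 36 = 100
||T||_HS = sqrt(100) = 10.0000

10.0000


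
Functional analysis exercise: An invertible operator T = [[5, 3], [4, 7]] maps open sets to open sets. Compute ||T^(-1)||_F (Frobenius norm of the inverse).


det(T) = 5*7 - 3*4 = 23
T^(-1) = (1/23) * [[7, -3], [-4, 5]] = [[0.3043, -0.1304], [-0.1739, 0.2174]]
||T^(-1)||_F^2 = 0.3043^2 + (-0.1304)^2 + (-0.1739)^2 + 0.2174^2 = 0.1871
||T^(-1)||_F = sqrt(0.1871) = 0.4326

0.4326


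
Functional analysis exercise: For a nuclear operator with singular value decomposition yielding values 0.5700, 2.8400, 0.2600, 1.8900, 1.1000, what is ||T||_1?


The nuclear norm is the sum of all singular values.
||T||_1 = 0.5700 + 2.8400 + 0.2600 + 1.8900 + 1.1000
= 6.6600

6.6600


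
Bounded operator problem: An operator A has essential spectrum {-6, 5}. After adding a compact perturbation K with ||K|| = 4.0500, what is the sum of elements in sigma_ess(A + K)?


By Weyl's theorem, the essential spectrum is invariant under compact perturbations.
sigma_ess(A + K) = sigma_ess(A) = {-6, 5}
Sum = -6 + 5 = -1

-1


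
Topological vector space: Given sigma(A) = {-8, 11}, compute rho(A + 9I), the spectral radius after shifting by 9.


Spectrum of A + 9I = {1, 20}
Spectral radius = max |lambda| over the shifted spectrum
= max(1, 20) = 20

20


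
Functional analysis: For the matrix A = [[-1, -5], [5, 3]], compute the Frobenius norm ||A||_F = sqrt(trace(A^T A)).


||A||_F^2 = sum a_ij^2
= (-1)^2 + (-5)^2 + 5^2 + 3^2
= 1 + 25 + 25 + 9 = 60
||A||_F = sqrt(60) = 7.7460

7.7460


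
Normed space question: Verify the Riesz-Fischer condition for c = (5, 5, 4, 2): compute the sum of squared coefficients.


sum |c_n|^2 = 5^2 + 5^2 + 4^2 + 2^2
= 25 + 25 + 16 + 4
= 70

70


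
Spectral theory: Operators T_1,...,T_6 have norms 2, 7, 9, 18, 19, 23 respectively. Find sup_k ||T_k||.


By the Uniform Boundedness Principle, the supremum of norms is finite.
sup_k ||T_k|| = max(2, 7, 9, 18, 19, 23) = 23

23


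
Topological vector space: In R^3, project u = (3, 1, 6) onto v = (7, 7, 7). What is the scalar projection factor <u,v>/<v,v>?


Computing <u,v> = 3*7 + 1*7 + 6*7 = 70
Computing <v,v> = 7^2 + 7^2 + 7^2 = 147
Projection coefficient = 70/147 = 0.4762

0.4762


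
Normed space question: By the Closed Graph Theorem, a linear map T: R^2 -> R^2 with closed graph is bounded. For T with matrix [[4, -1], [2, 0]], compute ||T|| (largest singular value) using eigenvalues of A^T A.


A^T A = [[20, -4], [-4, 1]]
trace(A^T A) = 21, det(A^T A) = 4
discriminant = 21^2 - 4*4 = 425
Largest eigenvalue of A^T A = (trace + sqrt(disc))/2 = 20.8078
||T|| = sqrt(20.8078) = 4.5616

4.5616


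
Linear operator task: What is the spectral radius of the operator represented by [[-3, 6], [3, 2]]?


For a 2x2 matrix, eigenvalues satisfy lambda^2 - (trace)*lambda + det = 0
trace = -3 + 2 = -1
det = -3*2 - 6*3 = -24
discriminant = (-1)^2 - 4*(-24) = 97
spectral radius = max |eigenvalue| = 5.4244

5.4244


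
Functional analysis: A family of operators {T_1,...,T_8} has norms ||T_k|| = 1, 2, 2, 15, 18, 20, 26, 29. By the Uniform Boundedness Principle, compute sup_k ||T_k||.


By the Uniform Boundedness Principle, the supremum of norms is finite.
sup_k ||T_k|| = max(1, 2, 2, 15, 18, 20, 26, 29) = 29

29


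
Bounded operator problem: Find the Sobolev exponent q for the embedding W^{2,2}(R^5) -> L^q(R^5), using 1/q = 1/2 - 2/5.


Using the Sobolev embedding formula: 1/q = 1/p - k/n
1/q = 1/2 - 2/5 = 1/10
q = 1/(1/10) = 10

10.0000


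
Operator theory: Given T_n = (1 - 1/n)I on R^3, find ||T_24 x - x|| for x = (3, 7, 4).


T_24 x - x = (1 - 1/24)x - x = -x/24
||x|| = sqrt(74) = 8.6023
||T_24 x - x|| = ||x||/24 = 8.6023/24 = 0.3584

0.3584


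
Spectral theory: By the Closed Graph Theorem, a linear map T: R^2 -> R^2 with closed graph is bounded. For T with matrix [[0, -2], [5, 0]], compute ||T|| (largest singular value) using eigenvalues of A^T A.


A^T A = [[25, 0], [0, 4]]
trace(A^T A) = 29, det(A^T A) = 100
discriminant = 29^2 - 4*100 = 441
Largest eigenvalue of A^T A = (trace + sqrt(disc))/2 = 25.0000
||T|| = sqrt(25.0000) = 5.0000

5.0000


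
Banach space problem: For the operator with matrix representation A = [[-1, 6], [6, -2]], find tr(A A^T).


trace(A * A^T) = sum of squares of all entries
= (-1)^2 + 6^2 + 6^2 + (-2)^2
= 1 + 36 + 36 + 4
= 77

77


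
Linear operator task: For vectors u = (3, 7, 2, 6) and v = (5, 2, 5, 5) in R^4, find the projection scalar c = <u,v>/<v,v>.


Computing <u,v> = 3*5 + 7*2 + 2*5 + 6*5 = 69
Computing <v,v> = 5^2 + 2^2 + 5^2 + 5^2 = 79
Projection coefficient = 69/79 = 0.8734

0.8734


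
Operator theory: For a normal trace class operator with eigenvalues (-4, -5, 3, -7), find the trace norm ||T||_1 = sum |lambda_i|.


For a normal operator, singular values equal |eigenvalues|.
Trace norm = sum |lambda_i| = 4 + 5 + 3 + 7
= 19

19


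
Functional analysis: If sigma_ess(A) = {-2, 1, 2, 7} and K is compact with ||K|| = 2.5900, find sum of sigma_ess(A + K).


By Weyl's theorem, the essential spectrum is invariant under compact perturbations.
sigma_ess(A + K) = sigma_ess(A) = {-2, 1, 2, 7}
Sum = -2 + 1 + 2 + 7 = 8

8


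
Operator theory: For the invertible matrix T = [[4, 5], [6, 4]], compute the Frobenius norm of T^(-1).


det(T) = 4*4 - 5*6 = -14
T^(-1) = (1/-14) * [[4, -5], [-6, 4]] = [[-0.2857, 0.3571], [0.4286, -0.2857]]
||T^(-1)||_F^2 = (-0.2857)^2 + 0.3571^2 + 0.4286^2 + (-0.2857)^2 = 0.4745
||T^(-1)||_F = sqrt(0.4745) = 0.6888

0.6888


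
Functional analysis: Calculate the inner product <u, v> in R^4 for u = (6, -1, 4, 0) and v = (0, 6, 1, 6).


Computing the standard inner product <u, v> = sum u_i * v_i
= 6*0 + -1*6 + 4*1 + 0*6
= 0 + -6 + 4 + 0
= -2

-2


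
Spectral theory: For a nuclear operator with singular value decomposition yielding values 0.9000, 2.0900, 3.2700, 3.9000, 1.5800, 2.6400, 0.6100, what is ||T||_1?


The nuclear norm is the sum of all singular values.
||T||_1 = 0.9000 + 2.0900 + 3.2700 + 3.9000 + 1.5800 + 2.6400 + 0.6100
= 14.9900

14.9900


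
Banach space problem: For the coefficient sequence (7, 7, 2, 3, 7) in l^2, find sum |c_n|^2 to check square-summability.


sum |c_n|^2 = 7^2 + 7^2 + 2^2 + 3^2 + 7^2
= 49 + 49 + 4 + 9 + 49
= 160

160


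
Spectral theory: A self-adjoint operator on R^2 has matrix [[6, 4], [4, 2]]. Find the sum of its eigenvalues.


For a self-adjoint (symmetric) matrix, the eigenvalues are real.
The sum of eigenvalues equals the trace of the matrix.
trace = 6 + 2 = 8

8


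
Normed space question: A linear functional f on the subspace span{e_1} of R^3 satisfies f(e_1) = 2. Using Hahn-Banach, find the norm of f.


The norm of f is given by ||f|| = sup_{||x||=1} |f(x)|.
On span{e_1}, ||e_1|| = 1, so ||f|| = |f(e_1)| / ||e_1||
= |2| / 1 = 2.0000

2.0000


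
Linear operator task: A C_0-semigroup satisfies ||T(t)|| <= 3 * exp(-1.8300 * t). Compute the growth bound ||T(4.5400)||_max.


||T(4.5400)|| <= 3 * exp(-1.8300 * 4.5400)
= 3 * exp(-8.3082)
= 3 * 2.4649e-04
= 7.3946e-04

7.3946e-04


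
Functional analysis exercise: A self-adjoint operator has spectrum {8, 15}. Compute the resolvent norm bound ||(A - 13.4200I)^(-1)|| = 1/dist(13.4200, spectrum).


dist(13.4200, {8, 15}) = min(|13.4200 - 8|, |13.4200 - 15|)
= min(5.4200, 1.5800) = 1.5800
Resolvent bound = 1/1.5800 = 0.6329

0.6329


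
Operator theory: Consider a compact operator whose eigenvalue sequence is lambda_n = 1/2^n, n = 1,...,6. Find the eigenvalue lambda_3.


The eigenvalue formula gives lambda_3 = 1/2^3
= 1/8
= 0.1250

0.1250


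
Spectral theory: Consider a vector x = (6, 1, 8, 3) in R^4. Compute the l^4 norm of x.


The l^4 norm = (sum |x_i|^4)^(1/4)
Sum of 4th powers = 1296 + 1 + 4096 + 81 = 5474
||x||_4 = (5474)^(1/4) = 8.6015

8.6015


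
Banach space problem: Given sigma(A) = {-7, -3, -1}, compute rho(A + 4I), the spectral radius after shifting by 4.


Spectrum of A + 4I = {-3, 1, 3}
Spectral radius = max |lambda| over the shifted spectrum
= max(3, 1, 3) = 3

3


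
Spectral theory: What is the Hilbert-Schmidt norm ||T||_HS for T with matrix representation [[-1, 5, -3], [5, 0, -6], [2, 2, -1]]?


The Hilbert-Schmidt norm is sqrt(sum of squares of all entries).
Sum of squares = (-1)^2 + 5^2 + (-3)^2 + 5^2 + 0^2 + (-6)^2 + 2^2 + 2^2 + (-1)^2
= 1 + 25 + 9 + 25 + 0 + 36 + 4 + 4 + 1 = 105
||T||_HS = sqrt(105) = 10.2470

10.2470


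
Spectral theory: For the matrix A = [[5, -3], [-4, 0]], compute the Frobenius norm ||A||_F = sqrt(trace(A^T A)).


||A||_F^2 = sum a_ij^2
= 5^2 + (-3)^2 + (-4)^2 + 0^2
= 25 + 9 + 16 + 0 = 50
||A||_F = sqrt(50) = 7.0711

7.0711


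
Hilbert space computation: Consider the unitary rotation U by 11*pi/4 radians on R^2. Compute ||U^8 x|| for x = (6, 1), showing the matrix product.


U is a rotation by theta = 11*pi/4
U^8 = rotation by 8*theta = 88*pi/4 = 0*pi/4 (mod 2*pi)
cos(0*pi/4) = 1.0000, sin(0*pi/4) = 0.0000
U^8 x = (1.0000 * 6 - 0.0000 * 1, 0.0000 * 6 + 1.0000 * 1)
= (6.0000, 1.0000)
||U^8 x|| = sqrt(6.0000^2 + 1.0000^2) = sqrt(37.0000) = 6.0828

6.0828


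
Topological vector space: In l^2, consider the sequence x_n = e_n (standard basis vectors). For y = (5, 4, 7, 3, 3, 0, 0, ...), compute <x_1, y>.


x_1 = e_1 is the standard basis vector with 1 in position 1.
<x_1, y> = y_1 = 5
As n -> infinity, <x_n, y> -> 0, confirming weak convergence of (x_n) to 0.

5


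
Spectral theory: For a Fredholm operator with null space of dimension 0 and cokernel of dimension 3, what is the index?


The Fredholm index is defined as ind(T) = dim(ker T) - dim(coker T)
= 0 - 3
= -3

-3


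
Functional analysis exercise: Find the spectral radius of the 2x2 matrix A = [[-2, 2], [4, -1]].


For a 2x2 matrix, eigenvalues satisfy lambda^2 - (trace)*lambda + det = 0
trace = -2 + -1 = -3
det = -2*-1 - 2*4 = -6
discriminant = (-3)^2 - 4*(-6) = 33
spectral radius = max |eigenvalue| = 4.3723

4.3723


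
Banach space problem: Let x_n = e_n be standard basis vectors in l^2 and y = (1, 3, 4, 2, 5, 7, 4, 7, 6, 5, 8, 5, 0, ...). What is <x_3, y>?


x_3 = e_3 is the standard basis vector with 1 in position 3.
<x_3, y> = y_3 = 4
As n -> infinity, <x_n, y> -> 0, confirming weak convergence of (x_n) to 0.

4


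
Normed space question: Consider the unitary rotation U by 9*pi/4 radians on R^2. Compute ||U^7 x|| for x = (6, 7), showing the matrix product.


U is a rotation by theta = 9*pi/4
U^7 = rotation by 7*theta = 63*pi/4 = 7*pi/4 (mod 2*pi)
cos(7*pi/4) = 0.7071, sin(7*pi/4) = -0.7071
U^7 x = (0.7071 * 6 - -0.7071 * 7, -0.7071 * 6 + 0.7071 * 7)
= (9.1924, 0.7071)
||U^7 x|| = sqrt(9.1924^2 + 0.7071^2) = sqrt(85.0000) = 9.2195

9.2195


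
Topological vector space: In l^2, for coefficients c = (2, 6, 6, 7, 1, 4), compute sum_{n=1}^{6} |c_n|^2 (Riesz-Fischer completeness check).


sum |c_n|^2 = 2^2 + 6^2 + 6^2 + 7^2 + 1^2 + 4^2
= 4 + 36 + 36 + 49 + 1 + 16
= 142

142


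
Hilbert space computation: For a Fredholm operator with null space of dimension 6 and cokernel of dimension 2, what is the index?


The Fredholm index is defined as ind(T) = dim(ker T) - dim(coker T)
= 6 - 2
= 4

4


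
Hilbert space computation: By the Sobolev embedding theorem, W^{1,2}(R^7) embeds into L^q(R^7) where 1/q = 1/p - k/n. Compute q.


Using the Sobolev embedding formula: 1/q = 1/p - k/n
1/q = 1/2 - 1/7 = 5/14
q = 1/(5/14) = 14/5 = 2.8000

2.8000


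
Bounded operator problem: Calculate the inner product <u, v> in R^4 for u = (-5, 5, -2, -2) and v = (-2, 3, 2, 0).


Computing the standard inner product <u, v> = sum u_i * v_i
= -5*-2 + 5*3 + -2*2 + -2*0
= 10 + 15 + -4 + 0
= 21

21


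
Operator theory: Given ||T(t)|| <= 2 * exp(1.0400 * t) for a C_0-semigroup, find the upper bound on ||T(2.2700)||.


||T(2.2700)|| <= 2 * exp(1.0400 * 2.2700)
= 2 * exp(2.3608)
= 2 * 10.5994
= 21.1989

21.1989


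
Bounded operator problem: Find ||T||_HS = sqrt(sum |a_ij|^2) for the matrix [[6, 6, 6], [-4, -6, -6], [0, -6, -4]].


The Hilbert-Schmidt norm is sqrt(sum of squares of all entries).
Sum of squares = 6^2 + 6^2 + 6^2 + (-4)^2 + (-6)^2 + (-6)^2 + 0^2 + (-6)^2 + (-4)^2
= 36 + 36 + 36 + 16 + 36 + 36 + 0 + 36 + 16 = 248
||T||_HS = sqrt(248) = 15.7480

15.7480


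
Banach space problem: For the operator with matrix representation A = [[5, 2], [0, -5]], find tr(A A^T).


trace(A * A^T) = sum of squares of all entries
= 5^2 + 2^2 + 0^2 + (-5)^2
= 25 + 4 + 0 + 25
= 54

54


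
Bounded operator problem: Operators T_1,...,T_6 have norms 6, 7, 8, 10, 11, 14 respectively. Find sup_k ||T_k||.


By the Uniform Boundedness Principle, the supremum of norms is finite.
sup_k ||T_k|| = max(6, 7, 8, 10, 11, 14) = 14

14


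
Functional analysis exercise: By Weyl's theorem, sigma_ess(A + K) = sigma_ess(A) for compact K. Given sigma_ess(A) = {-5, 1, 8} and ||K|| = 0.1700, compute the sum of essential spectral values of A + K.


By Weyl's theorem, the essential spectrum is invariant under compact perturbations.
sigma_ess(A + K) = sigma_ess(A) = {-5, 1, 8}
Sum = -5 + 1 + 8 = 4

4


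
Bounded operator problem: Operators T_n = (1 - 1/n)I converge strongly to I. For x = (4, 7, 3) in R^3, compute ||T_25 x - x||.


T_25 x - x = (1 - 1/25)x - x = -x/25
||x|| = sqrt(74) = 8.6023
||T_25 x - x|| = ||x||/25 = 8.6023/25 = 0.3441

0.3441


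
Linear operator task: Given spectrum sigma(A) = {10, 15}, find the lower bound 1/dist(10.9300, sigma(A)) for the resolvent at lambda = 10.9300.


dist(10.9300, {10, 15}) = min(|10.9300 - 10|, |10.9300 - 15|)
= min(0.9300, 4.0700) = 0.9300
Resolvent bound = 1/0.9300 = 1.0753

1.0753


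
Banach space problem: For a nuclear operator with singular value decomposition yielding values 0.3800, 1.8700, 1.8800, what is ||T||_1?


The nuclear norm is the sum of all singular values.
||T||_1 = 0.3800 + 1.8700 + 1.8800
= 4.1300

4.1300


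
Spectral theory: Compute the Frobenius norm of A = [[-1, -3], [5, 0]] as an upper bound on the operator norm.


||A||_F^2 = sum a_ij^2
= (-1)^2 + (-3)^2 + 5^2 + 0^2
= 1 + 9 + 25 + 0 = 35
||A||_F = sqrt(35) = 5.9161

5.9161


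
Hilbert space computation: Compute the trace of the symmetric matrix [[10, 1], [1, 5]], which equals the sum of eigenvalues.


For a self-adjoint (symmetric) matrix, the eigenvalues are real.
The sum of eigenvalues equals the trace of the matrix.
trace = 10 + 5 = 15

15


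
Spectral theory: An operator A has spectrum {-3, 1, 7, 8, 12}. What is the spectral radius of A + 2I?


Spectrum of A + 2I = {-1, 3, 9, 10, 14}
Spectral radius = max |lambda| over the shifted spectrum
= max(1, 3, 9, 10, 14) = 14

14


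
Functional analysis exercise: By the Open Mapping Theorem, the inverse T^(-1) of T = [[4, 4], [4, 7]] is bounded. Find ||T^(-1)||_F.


det(T) = 4*7 - 4*4 = 12
T^(-1) = (1/12) * [[7, -4], [-4, 4]] = [[0.5833, -0.3333], [-0.3333, 0.3333]]
||T^(-1)||_F^2 = 0.5833^2 + (-0.3333)^2 + (-0.3333)^2 + 0.3333^2 = 0.6736
||T^(-1)||_F = sqrt(0.6736) = 0.8207

0.8207


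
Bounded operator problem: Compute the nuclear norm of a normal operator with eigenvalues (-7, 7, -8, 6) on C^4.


For a normal operator, singular values equal |eigenvalues|.
Trace norm = sum |lambda_i| = 7 + 7 + 8 + 6
= 28

28


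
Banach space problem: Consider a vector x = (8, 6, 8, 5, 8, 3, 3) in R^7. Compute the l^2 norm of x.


The l^2 norm = (sum |x_i|^2)^(1/2)
Sum of 2th powers = 64 + 36 + 64 + 25 + 64 + 9 + 9 = 271
||x||_2 = (271)^(1/2) = 16.4621

16.4621


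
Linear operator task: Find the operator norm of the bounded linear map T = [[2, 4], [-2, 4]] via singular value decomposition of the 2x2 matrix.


A^T A = [[8, 0], [0, 32]]
trace(A^T A) = 40, det(A^T A) = 256
discriminant = 40^2 - 4*256 = 576
Largest eigenvalue of A^T A = (trace + sqrt(disc))/2 = 32.0000
||T|| = sqrt(32.0000) = 5.6569

5.6569


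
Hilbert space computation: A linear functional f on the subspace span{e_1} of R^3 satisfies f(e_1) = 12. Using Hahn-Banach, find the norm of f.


The norm of f is given by ||f|| = sup_{||x||=1} |f(x)|.
On span{e_1}, ||e_1|| = 1, so ||f|| = |f(e_1)| / ||e_1||
= |12| / 1 = 12.0000

12.0000


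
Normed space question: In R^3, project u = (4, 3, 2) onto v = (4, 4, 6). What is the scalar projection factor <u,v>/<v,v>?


Computing <u,v> = 4*4 + 3*4 + 2*6 = 40
Computing <v,v> = 4^2 + 4^2 + 6^2 = 68
Projection coefficient = 40/68 = 0.5882

0.5882


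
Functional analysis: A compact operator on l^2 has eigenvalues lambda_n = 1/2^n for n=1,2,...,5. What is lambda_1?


The eigenvalue formula gives lambda_1 = 1/2^1
= 1/2
= 0.5000

0.5000


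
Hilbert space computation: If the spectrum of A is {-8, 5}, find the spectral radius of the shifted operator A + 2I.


Spectrum of A + 2I = {-6, 7}
Spectral radius = max |lambda| over the shifted spectrum
= max(6, 7) = 7

7


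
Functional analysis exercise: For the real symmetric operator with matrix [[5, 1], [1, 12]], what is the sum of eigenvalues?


For a self-adjoint (symmetric) matrix, the eigenvalues are real.
The sum of eigenvalues equals the trace of the matrix.
trace = 5 + 12 = 17

17


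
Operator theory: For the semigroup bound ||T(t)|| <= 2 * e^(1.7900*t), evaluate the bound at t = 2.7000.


||T(2.7000)|| <= 2 * exp(1.7900 * 2.7000)
= 2 * exp(4.8330)
= 2 * 125.5872
= 251.1743

251.1743


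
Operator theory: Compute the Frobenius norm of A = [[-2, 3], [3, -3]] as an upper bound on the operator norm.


||A||_F^2 = sum a_ij^2
= (-2)^2 + 3^2 + 3^2 + (-3)^2
= 4 + 9 + 9 + 9 = 31
||A||_F = sqrt(31) = 5.5678

5.5678


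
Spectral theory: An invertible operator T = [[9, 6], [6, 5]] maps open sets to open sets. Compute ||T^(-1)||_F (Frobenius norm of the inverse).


det(T) = 9*5 - 6*6 = 9
T^(-1) = (1/9) * [[5, -6], [-6, 9]] = [[0.5556, -0.6667], [-0.6667, 1.0000]]
||T^(-1)||_F^2 = 0.5556^2 + (-0.6667)^2 + (-0.6667)^2 + 1.0000^2 = 2.1975
||T^(-1)||_F = sqrt(2.1975) = 1.4824

1.4824


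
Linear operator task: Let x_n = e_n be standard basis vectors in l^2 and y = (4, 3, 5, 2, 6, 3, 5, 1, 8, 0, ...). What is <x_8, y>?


x_8 = e_8 is the standard basis vector with 1 in position 8.
<x_8, y> = y_8 = 1
As n -> infinity, <x_n, y> -> 0, confirming weak convergence of (x_n) to 0.

1


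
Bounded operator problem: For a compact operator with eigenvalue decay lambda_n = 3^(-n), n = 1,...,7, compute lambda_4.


The eigenvalue formula gives lambda_4 = 1/3^4
= 1/81
= 0.0123

0.0123


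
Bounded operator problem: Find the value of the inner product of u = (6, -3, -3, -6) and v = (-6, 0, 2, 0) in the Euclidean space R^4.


Computing the standard inner product <u, v> = sum u_i * v_i
= 6*-6 + -3*0 + -3*2 + -6*0
= -36 + 0 + -6 + 0
= -42

-42


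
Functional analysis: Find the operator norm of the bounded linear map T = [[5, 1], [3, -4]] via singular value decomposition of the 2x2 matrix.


A^T A = [[34, -7], [-7, 17]]
trace(A^T A) = 51, det(A^T A) = 529
discriminant = 51^2 - 4*529 = 485
Largest eigenvalue of A^T A = (trace + sqrt(disc))/2 = 36.5114
||T|| = sqrt(36.5114) = 6.0425

6.0425


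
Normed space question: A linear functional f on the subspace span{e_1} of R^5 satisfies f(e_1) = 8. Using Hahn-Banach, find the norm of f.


The norm of f is given by ||f|| = sup_{||x||=1} |f(x)|.
On span{e_1}, ||e_1|| = 1, so ||f|| = |f(e_1)| / ||e_1||
= |8| / 1 = 8.0000

8.0000


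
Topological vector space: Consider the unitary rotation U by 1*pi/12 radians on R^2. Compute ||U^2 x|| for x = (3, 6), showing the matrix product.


U is a rotation by theta = 1*pi/12
U^2 = rotation by 2*theta = 2*pi/12
cos(2*pi/12) = 0.8660, sin(2*pi/12) = 0.5000
U^2 x = (0.8660 * 3 - 0.5000 * 6, 0.5000 * 3 + 0.8660 * 6)
= (-0.4019, 6.6962)
||U^2 x|| = sqrt((-0.4019)^2 + 6.6962^2) = sqrt(45.0000) = 6.7082

6.7082


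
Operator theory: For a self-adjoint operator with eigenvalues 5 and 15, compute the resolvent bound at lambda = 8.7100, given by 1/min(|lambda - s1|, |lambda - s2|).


dist(8.7100, {5, 15}) = min(|8.7100 - 5|, |8.7100 - 15|)
= min(3.7100, 6.2900) = 3.7100
Resolvent bound = 1/3.7100 = 0.2695

0.2695


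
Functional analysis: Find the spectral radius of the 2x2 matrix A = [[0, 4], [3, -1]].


For a 2x2 matrix, eigenvalues satisfy lambda^2 - (trace)*lambda + det = 0
trace = 0 + -1 = -1
det = 0*-1 - 4*3 = -12
discriminant = (-1)^2 - 4*(-12) = 49
spectral radius = max |eigenvalue| = 4.0000

4.0000


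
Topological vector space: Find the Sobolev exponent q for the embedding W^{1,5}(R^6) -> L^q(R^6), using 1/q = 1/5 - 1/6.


Using the Sobolev embedding formula: 1/q = 1/p - k/n
1/q = 1/5 - 1/6 = 1/30
q = 1/(1/30) = 30

30.0000


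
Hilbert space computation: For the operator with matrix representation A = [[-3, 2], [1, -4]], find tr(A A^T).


trace(A * A^T) = sum of squares of all entries
= (-3)^2 + 2^2 + 1^2 + (-4)^2
= 9 + 4 + 1 + 16
= 30

30


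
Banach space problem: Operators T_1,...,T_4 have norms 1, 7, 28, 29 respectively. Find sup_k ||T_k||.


By the Uniform Boundedness Principle, the supremum of norms is finite.
sup_k ||T_k|| = max(1, 7, 28, 29) = 29

29


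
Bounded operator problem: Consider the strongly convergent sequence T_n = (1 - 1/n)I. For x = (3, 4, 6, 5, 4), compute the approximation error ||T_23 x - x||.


T_23 x - x = (1 - 1/23)x - x = -x/23
||x|| = sqrt(102) = 10.0995
||T_23 x - x|| = ||x||/23 = 10.0995/23 = 0.4391

0.4391


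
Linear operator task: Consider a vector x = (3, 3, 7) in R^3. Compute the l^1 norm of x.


The l^1 norm equals the sum of absolute values of all components.
||x||_1 = 3 + 3 + 7
= 13

13.0000


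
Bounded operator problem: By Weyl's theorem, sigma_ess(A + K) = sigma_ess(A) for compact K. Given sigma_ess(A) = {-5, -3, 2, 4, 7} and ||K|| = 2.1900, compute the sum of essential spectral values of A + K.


By Weyl's theorem, the essential spectrum is invariant under compact perturbations.
sigma_ess(A + K) = sigma_ess(A) = {-5, -3, 2, 4, 7}
Sum = -5 + -3 + 2 + 4 + 7 = 5

5


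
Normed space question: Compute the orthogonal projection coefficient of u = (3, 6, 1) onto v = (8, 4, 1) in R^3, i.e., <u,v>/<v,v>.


Computing <u,v> = 3*8 + 6*4 + 1*1 = 49
Computing <v,v> = 8^2 + 4^2 + 1^2 = 81
Projection coefficient = 49/81 = 0.6049

0.6049


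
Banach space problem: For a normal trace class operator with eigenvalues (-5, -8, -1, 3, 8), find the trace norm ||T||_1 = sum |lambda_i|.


For a normal operator, singular values equal |eigenvalues|.
Trace norm = sum |lambda_i| = 5 + 8 + 1 + 3 + 8
= 25

25


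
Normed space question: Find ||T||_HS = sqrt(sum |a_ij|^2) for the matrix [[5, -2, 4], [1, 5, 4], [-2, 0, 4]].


The Hilbert-Schmidt norm is sqrt(sum of squares of all entries).
Sum of squares = 5^2 + (-2)^2 + 4^2 + 1^2 + 5^2 + 4^2 + (-2)^2 + 0^2 + 4^2
= 25 + 4 + 16 + 1 + 25 + 16 + 4 + 0 + 16 = 107
||T||_HS = sqrt(107) = 10.3441

10.3441


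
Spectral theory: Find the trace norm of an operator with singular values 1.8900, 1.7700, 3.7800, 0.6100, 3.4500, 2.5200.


The nuclear norm is the sum of all singular values.
||T||_1 = 1.8900 + 1.7700 + 3.7800 + 0.6100 + 3.4500 + 2.5200
= 14.0200

14.0200


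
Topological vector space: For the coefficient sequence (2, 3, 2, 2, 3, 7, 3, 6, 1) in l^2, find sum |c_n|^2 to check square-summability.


sum |c_n|^2 = 2^2 + 3^2 + 2^2 + 2^2 + 3^2 + 7^2 + 3^2 + 6^2 + 1^2
= 4 + 9 + 4 + 4 + 9 + 49 + 9 + 36 + 1
= 125

125


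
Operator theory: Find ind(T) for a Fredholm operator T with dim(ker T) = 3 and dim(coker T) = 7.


The Fredholm index is defined as ind(T) = dim(ker T) - dim(coker T)
= 3 - 7
= -4

-4


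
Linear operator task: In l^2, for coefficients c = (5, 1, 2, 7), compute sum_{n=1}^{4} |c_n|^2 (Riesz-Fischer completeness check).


sum |c_n|^2 = 5^2 + 1^2 + 2^2 + 7^2
= 25 + 1 + 4 + 49
= 79

79


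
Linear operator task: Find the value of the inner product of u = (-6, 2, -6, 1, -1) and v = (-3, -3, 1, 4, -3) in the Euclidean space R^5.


Computing the standard inner product <u, v> = sum u_i * v_i
= -6*-3 + 2*-3 + -6*1 + 1*4 + -1*-3
= 18 + -6 + -6 + 4 + 3
= 13

13


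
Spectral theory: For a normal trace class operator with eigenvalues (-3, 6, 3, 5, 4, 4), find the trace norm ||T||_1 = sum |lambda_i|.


For a normal operator, singular values equal |eigenvalues|.
Trace norm = sum |lambda_i| = 3 + 6 + 3 + 5 + 4 + 4
= 25

25


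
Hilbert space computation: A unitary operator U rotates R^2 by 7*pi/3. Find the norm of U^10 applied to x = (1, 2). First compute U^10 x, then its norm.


U is a rotation by theta = 7*pi/3
U^10 = rotation by 10*theta = 70*pi/3 = 4*pi/3 (mod 2*pi)
cos(4*pi/3) = -0.5000, sin(4*pi/3) = -0.8660
U^10 x = (-0.5000 * 1 - -0.8660 * 2, -0.8660 * 1 + -0.5000 * 2)
= (1.2321, -1.8660)
||U^10 x|| = sqrt(1.2321^2 + (-1.8660)^2) = sqrt(5.0000) = 2.2361

2.2361


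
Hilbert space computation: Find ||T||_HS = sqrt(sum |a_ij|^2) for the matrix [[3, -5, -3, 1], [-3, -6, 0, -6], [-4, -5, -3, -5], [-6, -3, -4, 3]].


The Hilbert-Schmidt norm is sqrt(sum of squares of all entries).
Sum of squares = 3^2 + (-5)^2 + (-3)^2 + 1^2 + (-3)^2 + (-6)^2 + 0^2 + (-6)^2 + (-4)^2 + (-5)^2 + (-3)^2 + (-5)^2 + (-6)^2 + (-3)^2 + (-4)^2 + 3^2
= 9 + 25 + 9 + 1 + 9 + 36 + 0 + 36 + 16 + 25 + 9 + 25 + 36 + 9 + 16 + 9 = 270
||T||_HS = sqrt(270) = 16.4317

16.4317


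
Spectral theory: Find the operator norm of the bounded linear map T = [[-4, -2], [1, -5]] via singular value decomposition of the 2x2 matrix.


A^T A = [[17, 3], [3, 29]]
trace(A^T A) = 46, det(A^T A) = 484
discriminant = 46^2 - 4*484 = 180
Largest eigenvalue of A^T A = (trace + sqrt(disc))/2 = 29.7082
||T|| = sqrt(29.7082) = 5.4505

5.4505


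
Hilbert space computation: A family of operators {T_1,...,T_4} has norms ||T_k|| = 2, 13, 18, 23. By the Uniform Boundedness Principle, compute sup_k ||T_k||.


By the Uniform Boundedness Principle, the supremum of norms is finite.
sup_k ||T_k|| = max(2, 13, 18, 23) = 23

23


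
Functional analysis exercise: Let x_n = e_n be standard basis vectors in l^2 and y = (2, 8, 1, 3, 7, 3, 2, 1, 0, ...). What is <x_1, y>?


x_1 = e_1 is the standard basis vector with 1 in position 1.
<x_1, y> = y_1 = 2
As n -> infinity, <x_n, y> -> 0, confirming weak convergence of (x_n) to 0.

2


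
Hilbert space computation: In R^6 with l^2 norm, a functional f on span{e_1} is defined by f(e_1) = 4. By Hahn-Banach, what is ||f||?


The norm of f is given by ||f|| = sup_{||x||=1} |f(x)|.
On span{e_1}, ||e_1|| = 1, so ||f|| = |f(e_1)| / ||e_1||
= |4| / 1 = 4.0000

4.0000


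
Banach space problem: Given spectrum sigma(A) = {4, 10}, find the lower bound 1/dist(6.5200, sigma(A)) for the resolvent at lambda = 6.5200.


dist(6.5200, {4, 10}) = min(|6.5200 - 4|, |6.5200 - 10|)
= min(2.5200, 3.4800) = 2.5200
Resolvent bound = 1/2.5200 = 0.3968

0.3968


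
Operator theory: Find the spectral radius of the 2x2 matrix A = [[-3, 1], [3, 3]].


For a 2x2 matrix, eigenvalues satisfy lambda^2 - (trace)*lambda + det = 0
trace = -3 + 3 = 0
det = -3*3 - 1*3 = -12
discriminant = 0^2 - 4*(-12) = 48
spectral radius = max |eigenvalue| = 3.4641

3.4641


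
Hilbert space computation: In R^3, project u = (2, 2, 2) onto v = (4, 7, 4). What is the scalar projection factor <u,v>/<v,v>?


Computing <u,v> = 2*4 + 2*7 + 2*4 = 30
Computing <v,v> = 4^2 + 7^2 + 4^2 = 81
Projection coefficient = 30/81 = 0.3704

0.3704


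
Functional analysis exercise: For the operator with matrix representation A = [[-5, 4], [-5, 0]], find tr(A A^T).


trace(A * A^T) = sum of squares of all entries
= (-5)^2 + 4^2 + (-5)^2 + 0^2
= 25 + 16 + 25 + 0
= 66

66


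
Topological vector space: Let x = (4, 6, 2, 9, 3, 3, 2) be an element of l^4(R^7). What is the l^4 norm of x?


The l^4 norm = (sum |x_i|^4)^(1/4)
Sum of 4th powers = 256 + 1296 + 16 + 6561 + 81 + 81 + 16 = 8307
||x||_4 = (8307)^(1/4) = 9.5469

9.5469


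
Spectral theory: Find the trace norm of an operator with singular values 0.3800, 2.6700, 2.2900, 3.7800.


The nuclear norm is the sum of all singular values.
||T||_1 = 0.3800 + 2.6700 + 2.2900 + 3.7800
= 9.1200

9.1200


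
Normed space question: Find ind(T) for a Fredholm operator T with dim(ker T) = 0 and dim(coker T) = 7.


The Fredholm index is defined as ind(T) = dim(ker T) - dim(coker T)
= 0 - 7
= -7

-7
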